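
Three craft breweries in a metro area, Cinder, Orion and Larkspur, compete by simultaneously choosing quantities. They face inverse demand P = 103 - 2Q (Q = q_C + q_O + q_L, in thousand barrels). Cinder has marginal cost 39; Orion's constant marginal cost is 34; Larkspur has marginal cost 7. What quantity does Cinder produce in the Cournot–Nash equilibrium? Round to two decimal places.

3.38

Cinder's profit: π_C = (103 - 2Q)q_C - (39q_C). Setting ∂π_C/∂q_C = 0: 64 - 4q_C - 2(q_O + q_L) = 0.
Orion's profit: π_O = (103 - 2Q)q_O - (34q_O). Setting ∂π_O/∂q_O = 0: 69 - 4q_O - 2(q_C + q_L) = 0.
Larkspur's profit: π_L = (103 - 2Q)q_L - (7q_L). Setting ∂π_L/∂q_L = 0: 96 - 4q_L - 2(q_C + q_O) = 0.
Adding the 3 conditions: 229 − 4Q − 4Q = 0, i.e. Q = 229/8.
Back-substituting: q_C = (64 − 229/4)/2 = 27/8, q_O = (69 − 229/4)/2 = 47/8, q_L = (96 − 229/4)/2 = 155/8.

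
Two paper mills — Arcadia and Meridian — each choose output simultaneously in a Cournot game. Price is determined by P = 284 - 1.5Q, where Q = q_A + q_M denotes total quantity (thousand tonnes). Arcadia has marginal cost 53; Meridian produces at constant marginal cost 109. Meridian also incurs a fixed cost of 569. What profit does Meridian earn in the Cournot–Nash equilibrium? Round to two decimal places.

479.96

Arcadia's profit: π_A = (284 - 1.5Q)q_A - (53q_A). Setting ∂π_A/∂q_A = 0: 231 - 3q_A - (3/2)(q_M) = 0.
Meridian's first-order condition: 175 - 3q_M - (3/2)(q_A) = 0.
Best responses: q_A = (231 - (3/2)q_M)/3, q_M = (175 - (3/2)q_A)/3.
Substituting one into the other gives q_A = 574/9 and q_M = 238/9.
Price P = 284 - (3/2)·(812/9) = 446/3.
Meridian's profit: (446/3 - 109)·(238/9) - 569 = 479.9630.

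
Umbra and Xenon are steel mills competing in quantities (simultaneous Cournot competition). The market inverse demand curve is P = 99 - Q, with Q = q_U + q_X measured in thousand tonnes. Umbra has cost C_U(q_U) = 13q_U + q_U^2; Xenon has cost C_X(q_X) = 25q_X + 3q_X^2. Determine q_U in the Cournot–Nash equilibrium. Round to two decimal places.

Umbra's profit: π_U = (99 - Q)q_U - (13q_U + q_U²). Setting ∂π_U/∂q_U = 0: 86 - 4q_U - (q_X) = 0.
Xenon's profit: π_X = (99 - Q)q_X - (25q_X + 3q_X²). Setting ∂π_X/∂q_X = 0: 74 - 8q_X - (q_U) = 0.
Best responses: q_U = (86 - q_X)/4, q_X = (74 - q_U)/8.
Solving the pair: q_U = 614/31, q_X = 210/31.

19.81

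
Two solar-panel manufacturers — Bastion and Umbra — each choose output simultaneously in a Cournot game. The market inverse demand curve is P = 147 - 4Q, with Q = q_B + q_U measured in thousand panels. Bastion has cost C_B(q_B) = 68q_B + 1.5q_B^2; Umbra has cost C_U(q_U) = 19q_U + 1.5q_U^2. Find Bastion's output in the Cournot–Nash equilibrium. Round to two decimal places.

Bastion's profit: π_B = (147 - 4Q)q_B - (68q_B + (3/2)q_B²). Setting ∂π_B/∂q_B = 0: 79 - 11q_B - 4(q_U) = 0.
Umbra's first-order condition: 128 - 11q_U - 4(q_B) = 0.
Rearranging gives the reaction functions q_B = (79 - 4q_U)/11 and q_U = (128 - 4q_B)/11.
Solving the pair: q_B = 17/5, q_U = 52/5.

3.40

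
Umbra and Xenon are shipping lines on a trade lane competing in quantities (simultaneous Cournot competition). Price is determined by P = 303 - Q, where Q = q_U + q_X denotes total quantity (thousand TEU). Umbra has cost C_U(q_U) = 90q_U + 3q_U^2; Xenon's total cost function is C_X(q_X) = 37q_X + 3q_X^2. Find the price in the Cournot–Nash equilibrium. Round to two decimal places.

Umbra's profit: π_U = (303 - Q)q_U - (90q_U + 3q_U²). Setting ∂π_U/∂q_U = 0: 213 - 8q_U - (q_X) = 0.
Xenon's profit: π_X = (303 - Q)q_X - (37q_X + 3q_X²). Setting ∂π_X/∂q_X = 0: 266 - 8q_X - (q_U) = 0.
Best responses: q_U = (213 - q_X)/8, q_X = (266 - q_U)/8.
Substituting one into the other gives q_U = 1438/63 and q_X = 1915/63.
Total output Q = 479/9, so price P = 303 - 479/9 = 249.7778.

249.78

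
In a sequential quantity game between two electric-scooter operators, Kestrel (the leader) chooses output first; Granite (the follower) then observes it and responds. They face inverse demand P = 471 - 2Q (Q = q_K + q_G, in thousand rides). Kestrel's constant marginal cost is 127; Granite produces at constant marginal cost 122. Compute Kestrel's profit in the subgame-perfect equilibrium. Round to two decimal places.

7182.56

The follower Granite best-responds to any q_K: π_G = (471 - 2Q)q_G - 122q_G.
Setting the follower's marginal profit to zero, 349 - 2q_K - 4q_G = 0, i.e. q_G = (349 - 2q_K)/4.
The leader anticipates this reaction. Substituting into P = 471 - 2Q gives P = 593/2 - q_K, so π_K = (593/2 - q_K)q_K - 127q_K.
The leader's first-order condition 339/2 - 2q_K = 0 yields q_K = 339/4.
Then q_G = (349 - 2·(339/4))/4 = 359/8.
Price P = 471 - 2·(1037/8) = 847/4.
Kestrel's profit: (847/4 - 127)·(339/4) = 7182.5625.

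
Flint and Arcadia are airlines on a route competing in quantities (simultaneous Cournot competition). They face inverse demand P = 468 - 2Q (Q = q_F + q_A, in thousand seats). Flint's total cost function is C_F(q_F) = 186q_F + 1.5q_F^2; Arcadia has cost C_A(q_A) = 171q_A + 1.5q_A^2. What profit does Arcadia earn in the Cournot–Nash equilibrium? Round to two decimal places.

Flint's profit: π_F = (468 - 2Q)q_F - (186q_F + (3/2)q_F²). Setting ∂π_F/∂q_F = 0: 282 - 7q_F - 2(q_A) = 0.
Arcadia's profit: π_A = (468 - 2Q)q_A - (171q_A + (3/2)q_A²). Setting ∂π_A/∂q_A = 0: 297 - 7q_A - 2(q_F) = 0.
So q_F = (282 - 2q_A)/7 and q_A = (297 - 2q_F)/7.
Substituting one into the other gives q_F = 92/3 and q_A = 101/3.
Price P = 468 - 2·(193/3) = 1018/3.
Arcadia's profit: (1018/3)·(101/3) - 171·(101/3) - (3/2)(101/3)² = 3967.0556.

3967.06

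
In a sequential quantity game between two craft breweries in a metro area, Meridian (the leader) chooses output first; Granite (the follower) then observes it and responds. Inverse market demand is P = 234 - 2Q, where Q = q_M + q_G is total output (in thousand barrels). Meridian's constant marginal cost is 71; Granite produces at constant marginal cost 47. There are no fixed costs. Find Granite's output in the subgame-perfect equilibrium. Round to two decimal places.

The follower Granite best-responds to any q_M: π_G = (234 - 2Q)q_G - 47q_G.
∂π_G/∂q_G = 187 - 2q_M - 4q_G = 0 gives the reaction function q_G = (187 - 2q_M)/4.
The leader anticipates this reaction. Substituting into P = 234 - 2Q gives P = 281/2 - q_M, so π_M = (281/2 - q_M)q_M - 71q_M.
Leader FOC: 139/2 - 2q_M = 0, so q_M = 139/4.
Then q_G = (187 - 2·(139/4))/4 = 235/8.

29.38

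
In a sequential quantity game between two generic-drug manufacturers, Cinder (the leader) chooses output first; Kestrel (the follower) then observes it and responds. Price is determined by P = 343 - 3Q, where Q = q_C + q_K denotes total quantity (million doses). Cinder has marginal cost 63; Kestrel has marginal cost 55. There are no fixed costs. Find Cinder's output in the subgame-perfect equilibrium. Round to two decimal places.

45.33

The follower Kestrel best-responds to any q_C: π_K = (343 - 3Q)q_K - 55q_K.
Follower FOC: 288 - 3q_C - 6q_K = 0, so q_K(q_C) = (288 - 3q_C)/6.
The leader anticipates this reaction. Substituting into P = 343 - 3Q gives P = 199 - (3/2)q_C, so π_C = (199 - (3/2)q_C)q_C - 63q_C.
Leader FOC: 136 - 3q_C = 0, so q_C = 136/3.
Then q_K = (288 - 3·(136/3))/6 = 76/3.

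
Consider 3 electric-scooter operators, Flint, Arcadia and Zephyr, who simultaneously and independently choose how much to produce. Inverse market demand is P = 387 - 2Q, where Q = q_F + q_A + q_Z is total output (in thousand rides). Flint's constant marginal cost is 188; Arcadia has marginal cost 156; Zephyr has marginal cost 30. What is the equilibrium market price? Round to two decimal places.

190.25

Flint's profit: π_F = (387 - 2Q)q_F - (188q_F). Setting ∂π_F/∂q_F = 0: 199 - 4q_F - 2(q_A + q_Z) = 0.
Arcadia's first-order condition: 231 - 4q_A - 2(q_F + q_Z) = 0.
Zephyr's first-order condition: 357 - 4q_Z - 2(q_F + q_A) = 0.
Summing all 3 equations gives 787 − 8Q = 0, hence Q = 787/8.
Back-substituting: q_F = (199 − 787/4)/2 = 9/8, q_A = (231 − 787/4)/2 = 137/8, q_Z = (357 − 787/4)/2 = 641/8.
Total output Q = 787/8, so price P = 387 - 2·(787/8) = 761/4.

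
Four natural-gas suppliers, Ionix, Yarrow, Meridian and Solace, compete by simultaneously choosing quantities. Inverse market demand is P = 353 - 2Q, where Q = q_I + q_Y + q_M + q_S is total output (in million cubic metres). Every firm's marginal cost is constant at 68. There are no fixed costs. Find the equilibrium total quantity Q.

Each firm earns π_i = (353 - 2Q)q_i - 68q_i.
First-order condition (treating rivals' output as given): 285 - 4q_i - 2·Σ_{j≠i} q_j = 0.
With identical firms every q_j equals q_i, so Σ_{j≠i} q_j = 3q_i and 285 = 10q_i, giving q_i = 57/2.
Total output Q = 57/2 + 57/2 + 57/2 + 57/2 = 114.

114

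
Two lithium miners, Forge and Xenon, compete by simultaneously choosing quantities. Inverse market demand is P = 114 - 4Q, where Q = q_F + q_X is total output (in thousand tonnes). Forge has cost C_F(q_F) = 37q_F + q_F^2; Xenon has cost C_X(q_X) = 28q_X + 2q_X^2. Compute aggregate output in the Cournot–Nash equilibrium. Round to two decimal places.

10.88

Forge's profit: π_F = (114 - 4Q)q_F - (37q_F + q_F²). Setting ∂π_F/∂q_F = 0: 77 - 10q_F - 4(q_X) = 0.
Xenon's first-order condition: 86 - 12q_X - 4(q_F) = 0.
So q_F = (77 - 4q_X)/10 and q_X = (86 - 4q_F)/12.
Solving the pair: q_F = 145/26, q_X = 69/13.
Total output Q = 145/26 + 69/13 = 283/26.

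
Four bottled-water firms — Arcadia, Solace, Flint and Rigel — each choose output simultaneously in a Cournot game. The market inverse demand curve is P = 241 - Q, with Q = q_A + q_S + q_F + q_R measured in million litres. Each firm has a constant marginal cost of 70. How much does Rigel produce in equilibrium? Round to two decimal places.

34.20

Each firm earns π_i = (241 - Q)q_i - 70q_i.
First-order condition (treating rivals' output as given): 171 - 2q_i - Σ_{j≠i} q_j = 0.
By symmetry each firm produces the same amount; substituting Σ_{j≠i} q_j = 3q_i yields q_i = 171/5.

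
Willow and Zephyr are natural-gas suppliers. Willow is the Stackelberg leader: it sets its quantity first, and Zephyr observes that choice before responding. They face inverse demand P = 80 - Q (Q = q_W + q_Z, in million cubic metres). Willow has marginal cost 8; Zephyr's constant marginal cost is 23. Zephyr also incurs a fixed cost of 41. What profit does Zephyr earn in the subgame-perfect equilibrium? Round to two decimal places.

4.56

Solve by backward induction. Given q_W, the follower Zephyr maximises π_Z = (80 - q_W - q_Z)q_Z - 23q_Z.
Setting the follower's marginal profit to zero, 57 - q_W - 2q_Z = 0, i.e. q_Z = (57 - q_W)/2.
The leader anticipates this reaction. Substituting into P = 80 - Q gives P = 103/2 - (1/2)q_W, so π_W = (103/2 - (1/2)q_W)q_W - 8q_W.
Leader FOC: 87/2 - q_W = 0, so q_W = 87/2.
Then q_Z = (57 - 87/2)/2 = 27/4.
Price P = 80 - 201/4 = 119/4.
Zephyr's profit: (119/4 - 23)·(27/4) - 41 = 73/16.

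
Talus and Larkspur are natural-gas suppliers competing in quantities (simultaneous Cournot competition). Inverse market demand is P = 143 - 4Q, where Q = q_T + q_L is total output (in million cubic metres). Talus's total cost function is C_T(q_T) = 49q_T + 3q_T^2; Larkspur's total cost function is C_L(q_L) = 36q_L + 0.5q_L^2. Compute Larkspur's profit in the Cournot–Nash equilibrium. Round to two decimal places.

Talus's profit: π_T = (143 - 4Q)q_T - (49q_T + 3q_T²). Setting ∂π_T/∂q_T = 0: 94 - 14q_T - 4(q_L) = 0.
Larkspur's profit: π_L = (143 - 4Q)q_L - (36q_L + (1/2)q_L²). Setting ∂π_L/∂q_L = 0: 107 - 9q_L - 4(q_T) = 0.
Rearranging gives the reaction functions q_T = (94 - 4q_L)/14 and q_L = (107 - 4q_T)/9.
Substituting one into the other gives q_T = 19/5 and q_L = 51/5.
Price P = 143 - 4·14 = 87.
Larkspur's profit: 87·(51/5) - 36·(51/5) - (1/2)(51/5)² = 468.1800.

468.18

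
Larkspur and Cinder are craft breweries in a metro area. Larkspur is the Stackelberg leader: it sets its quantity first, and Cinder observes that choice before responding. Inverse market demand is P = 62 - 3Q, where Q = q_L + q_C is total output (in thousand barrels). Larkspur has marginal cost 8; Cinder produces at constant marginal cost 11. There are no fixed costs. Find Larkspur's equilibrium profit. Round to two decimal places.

The follower Cinder best-responds to any q_L: π_C = (62 - 3Q)q_C - 11q_C.
Follower FOC: 51 - 3q_L - 6q_C = 0, so q_C(q_L) = (51 - 3q_L)/6.
The leader anticipates this reaction. Substituting into P = 62 - 3Q gives P = 73/2 - (3/2)q_L, so π_L = (73/2 - (3/2)q_L)q_L - 8q_L.
Maximising: ∂π_L/∂q_L = 57/2 - 3q_L = 0, giving q_L = 19/2.
Then q_C = (51 - 3·(19/2))/6 = 15/4.
Price P = 62 - 3·(53/4) = 89/4.
Larkspur's profit: (89/4 - 8)·(19/2) = 1083/8.

135.38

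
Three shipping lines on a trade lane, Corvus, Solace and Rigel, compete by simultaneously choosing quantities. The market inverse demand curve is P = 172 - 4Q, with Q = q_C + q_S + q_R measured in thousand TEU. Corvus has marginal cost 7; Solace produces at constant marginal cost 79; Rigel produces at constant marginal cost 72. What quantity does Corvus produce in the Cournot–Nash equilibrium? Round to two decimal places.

Corvus's profit: π_C = (172 - 4Q)q_C - (7q_C). Setting ∂π_C/∂q_C = 0: 165 - 8q_C - 4(q_S + q_R) = 0.
Solace's first-order condition: 93 - 8q_S - 4(q_C + q_R) = 0.
Rigel's first-order condition: 100 - 8q_R - 4(q_C + q_S) = 0.
Summing all 3 equations gives 358 − 16Q = 0, hence Q = 179/8.
Back-substituting: q_C = (165 − 179/2)/4 = 151/8, q_S = (93 − 179/2)/4 = 7/8, q_R = (100 − 179/2)/4 = 21/8.

18.88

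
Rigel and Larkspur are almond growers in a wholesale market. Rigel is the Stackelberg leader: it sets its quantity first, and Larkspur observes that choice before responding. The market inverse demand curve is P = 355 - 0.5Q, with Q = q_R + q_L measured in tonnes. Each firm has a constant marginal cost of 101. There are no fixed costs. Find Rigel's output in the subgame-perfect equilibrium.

254

The follower Larkspur best-responds to any q_R: π_L = (355 - 0.5Q)q_L - 101q_L.
∂π_L/∂q_L = 254 - (1/2)q_R - q_L = 0 gives the reaction function q_L = (254 - (1/2)q_R).
The leader anticipates this reaction. Substituting into P = 355 - 0.5Q gives P = 228 - (1/4)q_R, so π_R = (228 - (1/4)q_R)q_R - 101q_R.
The leader's first-order condition 127 - (1/2)q_R = 0 yields q_R = 254.
Then q_L = (254 - (1/2)·254) = 127.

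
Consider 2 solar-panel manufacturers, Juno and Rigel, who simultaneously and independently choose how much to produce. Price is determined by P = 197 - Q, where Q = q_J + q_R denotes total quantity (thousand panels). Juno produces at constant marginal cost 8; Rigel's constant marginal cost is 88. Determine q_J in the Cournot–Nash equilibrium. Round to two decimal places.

Juno's profit: π_J = (197 - Q)q_J - (8q_J). Setting ∂π_J/∂q_J = 0: 189 - 2q_J - (q_R) = 0.
Rigel's first-order condition: 109 - 2q_R - (q_J) = 0.
Best responses: q_J = (189 - q_R)/2, q_R = (109 - q_J)/2.
Substituting one into the other gives q_J = 269/3 and q_R = 29/3.

89.67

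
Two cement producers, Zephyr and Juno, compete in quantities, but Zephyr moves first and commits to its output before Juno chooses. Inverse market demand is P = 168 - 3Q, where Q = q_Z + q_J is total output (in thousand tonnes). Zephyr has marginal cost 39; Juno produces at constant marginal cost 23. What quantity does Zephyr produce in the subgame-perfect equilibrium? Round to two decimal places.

Solve by backward induction. Given q_Z, the follower Juno maximises π_J = (168 - 3q_Z - 3q_J)q_J - 23q_J.
∂π_J/∂q_J = 145 - 3q_Z - 6q_J = 0 gives the reaction function q_J = (145 - 3q_Z)/6.
Zephyr substitutes q_J(q_Z) into its own profit: π_Z = q_Z(168 - 3q_Z - (145 - 3q_Z)/2) - 39q_Z = (191/2 - (3/2)q_Z)q_Z - 39q_Z.
The leader's first-order condition 113/2 - 3q_Z = 0 yields q_Z = 113/6.
Then q_J = (145 - 3·(113/6))/6 = 59/4.

18.83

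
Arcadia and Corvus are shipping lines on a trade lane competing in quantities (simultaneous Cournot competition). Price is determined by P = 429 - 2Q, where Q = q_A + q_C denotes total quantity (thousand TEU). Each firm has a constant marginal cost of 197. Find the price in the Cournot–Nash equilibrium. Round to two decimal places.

274.33

A representative firm's profit is π_i = q_i(429 - 2Q) - 197q_i.
First-order condition (treating rivals' output as given): 232 - 4q_i - 2q_j = 0.
With identical firms every q_j equals q_i, so q_j = q_i and 232 = 6q_i, giving q_i = 116/3.
Total output Q = 232/3, so price P = 429 - 2·(232/3) = 823/3.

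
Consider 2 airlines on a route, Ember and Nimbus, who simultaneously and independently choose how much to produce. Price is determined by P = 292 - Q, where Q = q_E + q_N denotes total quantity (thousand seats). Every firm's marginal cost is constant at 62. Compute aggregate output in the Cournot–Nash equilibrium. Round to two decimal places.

153.33

A representative firm's profit is π_i = q_i(292 - Q) - 62q_i.
Setting ∂π_i/∂q_i = 0 with rivals' quantities fixed: 230 - 2q_i - q_j = 0.
With identical firms every q_j equals q_i, so q_j = q_i and 230 = 3q_i, giving q_i = 230/3.
Total output Q = 230/3 + 230/3 = 460/3.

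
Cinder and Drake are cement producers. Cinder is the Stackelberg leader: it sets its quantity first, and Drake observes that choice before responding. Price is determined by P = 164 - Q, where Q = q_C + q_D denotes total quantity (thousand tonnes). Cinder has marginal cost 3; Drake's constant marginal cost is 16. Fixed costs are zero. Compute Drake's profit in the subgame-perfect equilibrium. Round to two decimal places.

930.25

Solve by backward induction. Given q_C, the follower Drake maximises π_D = (164 - q_C - q_D)q_D - 16q_D.
∂π_D/∂q_D = 148 - q_C - 2q_D = 0 gives the reaction function q_D = (148 - q_C)/2.
The leader anticipates this reaction. Substituting into P = 164 - Q gives P = 90 - (1/2)q_C, so π_C = (90 - (1/2)q_C)q_C - 3q_C.
Leader FOC: 87 - q_C = 0, so q_C = 87.
Then q_D = (148 - 87)/2 = 61/2.
Price P = 164 - 235/2 = 93/2.
Drake's profit: (93/2 - 16)·(61/2) = 930.2500.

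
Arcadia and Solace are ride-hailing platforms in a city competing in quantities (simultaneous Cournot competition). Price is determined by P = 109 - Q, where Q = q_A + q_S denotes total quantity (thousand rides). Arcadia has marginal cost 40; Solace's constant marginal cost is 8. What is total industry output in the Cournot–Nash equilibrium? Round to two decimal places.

Arcadia's profit: π_A = (109 - Q)q_A - (40q_A). Setting ∂π_A/∂q_A = 0: 69 - 2q_A - (q_S) = 0.
Solace's profit: π_S = (109 - Q)q_S - (8q_S). Setting ∂π_S/∂q_S = 0: 101 - 2q_S - (q_A) = 0.
Best responses: q_A = (69 - q_S)/2, q_S = (101 - q_A)/2.
Solving the pair: q_A = 37/3, q_S = 133/3.
Total output Q = 37/3 + 133/3 = 170/3.

56.67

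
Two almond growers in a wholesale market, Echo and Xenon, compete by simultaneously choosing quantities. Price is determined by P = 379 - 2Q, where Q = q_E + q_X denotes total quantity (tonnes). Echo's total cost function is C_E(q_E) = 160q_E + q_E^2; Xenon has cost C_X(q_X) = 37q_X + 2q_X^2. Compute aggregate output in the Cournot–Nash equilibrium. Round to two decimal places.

Echo's profit: π_E = (379 - 2Q)q_E - (160q_E + q_E²). Setting ∂π_E/∂q_E = 0: 219 - 6q_E - 2(q_X) = 0.
Xenon's profit: π_X = (379 - 2Q)q_X - (37q_X + 2q_X²). Setting ∂π_X/∂q_X = 0: 342 - 8q_X - 2(q_E) = 0.
Best responses: q_E = (219 - 2q_X)/6, q_X = (342 - 2q_E)/8.
Solving the pair: q_E = 267/11, q_X = 807/22.
Total output Q = 267/11 + 807/22 = 1341/22.

60.95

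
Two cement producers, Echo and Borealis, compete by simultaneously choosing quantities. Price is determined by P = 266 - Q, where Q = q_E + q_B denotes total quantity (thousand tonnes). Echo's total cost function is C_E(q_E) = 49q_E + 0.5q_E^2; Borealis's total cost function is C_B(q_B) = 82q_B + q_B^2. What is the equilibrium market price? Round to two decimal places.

Echo's profit: π_E = (266 - Q)q_E - (49q_E + (1/2)q_E²). Setting ∂π_E/∂q_E = 0: 217 - 3q_E - (q_B) = 0.
Borealis's first-order condition: 184 - 4q_B - (q_E) = 0.
So q_E = (217 - q_B)/3 and q_B = (184 - q_E)/4.
Substituting one into the other gives q_E = 684/11 and q_B = 335/11.
Total output Q = 1019/11, so price P = 266 - 1019/11 = 1907/11.

173.36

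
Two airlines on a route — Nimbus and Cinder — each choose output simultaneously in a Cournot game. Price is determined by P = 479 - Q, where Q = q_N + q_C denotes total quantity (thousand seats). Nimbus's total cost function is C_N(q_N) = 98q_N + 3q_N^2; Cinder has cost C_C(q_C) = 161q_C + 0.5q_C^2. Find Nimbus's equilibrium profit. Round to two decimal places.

Nimbus's profit: π_N = (479 - Q)q_N - (98q_N + 3q_N²). Setting ∂π_N/∂q_N = 0: 381 - 8q_N - (q_C) = 0.
Cinder's profit: π_C = (479 - Q)q_C - (161q_C + (1/2)q_C²). Setting ∂π_C/∂q_C = 0: 318 - 3q_C - (q_N) = 0.
Rearranging gives the reaction functions q_N = (381 - q_C)/8 and q_C = (318 - q_N)/3.
Solving the pair: q_N = 825/23, q_C = 94.0435.
Price P = 479 - 129.9130 = 349.0870.
Nimbus's profit: 349.0870·(825/23) - 98·(825/23) - 3(825/23)² = 5146.5028.

5146.50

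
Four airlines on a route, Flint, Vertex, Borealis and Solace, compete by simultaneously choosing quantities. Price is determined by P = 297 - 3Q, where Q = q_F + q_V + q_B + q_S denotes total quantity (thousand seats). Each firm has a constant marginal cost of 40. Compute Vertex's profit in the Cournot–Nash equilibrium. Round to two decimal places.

880.65

A representative firm's profit is π_i = q_i(297 - 3Q) - 40q_i.
First-order condition (treating rivals' output as given): 257 - 6q_i - 3·Σ_{j≠i} q_j = 0.
By symmetry each firm produces the same amount; substituting Σ_{j≠i} q_j = 3q_i yields q_i = 257/15.
Price P = 297 - 3·(1028/15) = 457/5.
Vertex's profit: (457/5 - 40)·(257/15) = 880.6533.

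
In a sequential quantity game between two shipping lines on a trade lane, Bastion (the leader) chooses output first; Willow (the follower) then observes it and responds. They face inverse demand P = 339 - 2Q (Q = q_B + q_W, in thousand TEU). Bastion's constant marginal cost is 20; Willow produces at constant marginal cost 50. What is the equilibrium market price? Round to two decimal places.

107.25

Solve by backward induction. Given q_B, the follower Willow maximises π_W = (339 - 2q_B - 2q_W)q_W - 50q_W.
Follower FOC: 289 - 2q_B - 4q_W = 0, so q_W(q_B) = (289 - 2q_B)/4.
Bastion substitutes q_W(q_B) into its own profit: π_B = q_B(339 - 2q_B - (289 - 2q_B)/2) - 20q_B = (389/2 - q_B)q_B - 20q_B.
The leader's first-order condition 349/2 - 2q_B = 0 yields q_B = 349/4.
Then q_W = (289 - 2·(349/4))/4 = 229/8.
Total output Q = 927/8, so price P = 339 - 2·(927/8) = 429/4.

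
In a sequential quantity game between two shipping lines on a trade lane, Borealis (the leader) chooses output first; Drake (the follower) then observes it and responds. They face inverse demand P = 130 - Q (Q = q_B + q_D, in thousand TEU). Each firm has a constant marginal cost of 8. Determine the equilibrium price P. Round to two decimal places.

38.50

The follower Drake best-responds to any q_B: π_D = (130 - Q)q_D - 8q_D.
∂π_D/∂q_D = 122 - q_B - 2q_D = 0 gives the reaction function q_D = (122 - q_B)/2.
The leader anticipates this reaction. Substituting into P = 130 - Q gives P = 69 - (1/2)q_B, so π_B = (69 - (1/2)q_B)q_B - 8q_B.
Leader FOC: 61 - q_B = 0, so q_B = 61.
Then q_D = (122 - 61)/2 = 61/2.
Total output Q = 183/2, so price P = 130 - 183/2 = 77/2.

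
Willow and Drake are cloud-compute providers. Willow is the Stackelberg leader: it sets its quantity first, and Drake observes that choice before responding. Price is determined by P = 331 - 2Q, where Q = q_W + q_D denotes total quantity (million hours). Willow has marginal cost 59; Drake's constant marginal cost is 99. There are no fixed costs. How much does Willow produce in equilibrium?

78

Solve by backward induction. Given q_W, the follower Drake maximises π_D = (331 - 2q_W - 2q_D)q_D - 99q_D.
Setting the follower's marginal profit to zero, 232 - 2q_W - 4q_D = 0, i.e. q_D = (232 - 2q_W)/4.
Willow substitutes q_D(q_W) into its own profit: π_W = q_W(331 - 2q_W - (232 - 2q_W)/2) - 59q_W = (215 - q_W)q_W - 59q_W.
The leader's first-order condition 156 - 2q_W = 0 yields q_W = 78.
Then q_D = (232 - 2·78)/4 = 19.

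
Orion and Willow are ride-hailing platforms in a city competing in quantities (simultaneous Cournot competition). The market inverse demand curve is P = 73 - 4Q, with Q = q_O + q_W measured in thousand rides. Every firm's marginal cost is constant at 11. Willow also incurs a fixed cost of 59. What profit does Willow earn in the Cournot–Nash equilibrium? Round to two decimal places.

A representative firm's profit is π_i = q_i(73 - 4Q) - 11q_i.
First-order condition (treating rivals' output as given): 62 - 8q_i - 4q_j = 0.
With identical firms every q_j equals q_i, so q_j = q_i and 62 = 12q_i, giving q_i = 31/6.
Price P = 73 - 4·(31/3) = 95/3.
Willow's profit: (95/3 - 11)·(31/6) - 59 = 430/9.

47.78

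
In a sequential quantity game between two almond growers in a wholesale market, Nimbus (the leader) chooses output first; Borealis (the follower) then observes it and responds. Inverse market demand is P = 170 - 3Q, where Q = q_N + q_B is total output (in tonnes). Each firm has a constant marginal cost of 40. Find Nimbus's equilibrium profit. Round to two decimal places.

Solve by backward induction. Given q_N, the follower Borealis maximises π_B = (170 - 3q_N - 3q_B)q_B - 40q_B.
Follower FOC: 130 - 3q_N - 6q_B = 0, so q_B(q_N) = (130 - 3q_N)/6.
The leader anticipates this reaction. Substituting into P = 170 - 3Q gives P = 105 - (3/2)q_N, so π_N = (105 - (3/2)q_N)q_N - 40q_N.
The leader's first-order condition 65 - 3q_N = 0 yields q_N = 65/3.
Then q_B = (130 - 3·(65/3))/6 = 65/6.
Price P = 170 - 3·(65/2) = 145/2.
Nimbus's profit: (145/2 - 40)·(65/3) = 704.1667.

704.17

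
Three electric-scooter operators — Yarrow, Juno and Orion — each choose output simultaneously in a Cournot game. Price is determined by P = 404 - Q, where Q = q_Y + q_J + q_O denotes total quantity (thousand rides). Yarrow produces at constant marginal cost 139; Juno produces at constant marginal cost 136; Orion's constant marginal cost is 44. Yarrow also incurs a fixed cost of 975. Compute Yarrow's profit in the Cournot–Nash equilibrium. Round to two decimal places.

Yarrow's profit: π_Y = (404 - Q)q_Y - (139q_Y). Setting ∂π_Y/∂q_Y = 0: 265 - 2q_Y - (q_J + q_O) = 0.
Juno's first-order condition: 268 - 2q_J - (q_Y + q_O) = 0.
Orion's first-order condition: 360 - 2q_O - (q_Y + q_J) = 0.
Adding the 3 first-order conditions: 893 − 4Q = 0, so Q = 893/4.
Back-substituting: q_Y = (265 − 893/4) = 167/4, q_J = (268 − 893/4) = 179/4, q_O = (360 − 893/4) = 547/4.
Price P = 404 - 893/4 = 723/4.
Yarrow's profit: (723/4 - 139)·(167/4) - 975 = 768.0625.

768.06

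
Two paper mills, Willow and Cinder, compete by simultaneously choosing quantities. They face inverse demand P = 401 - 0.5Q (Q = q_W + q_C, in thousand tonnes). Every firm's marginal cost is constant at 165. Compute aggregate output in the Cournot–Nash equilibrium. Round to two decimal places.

Each firm earns π_i = (401 - 0.5Q)q_i - 165q_i.
Setting ∂π_i/∂q_i = 0 with rivals' quantities fixed: 236 - q_i - (1/2)q_j = 0.
By symmetry each firm produces the same amount; substituting q_j = q_i yields q_i = 236/(3/2) = 472/3.
Total output Q = 472/3 + 472/3 = 944/3.

314.67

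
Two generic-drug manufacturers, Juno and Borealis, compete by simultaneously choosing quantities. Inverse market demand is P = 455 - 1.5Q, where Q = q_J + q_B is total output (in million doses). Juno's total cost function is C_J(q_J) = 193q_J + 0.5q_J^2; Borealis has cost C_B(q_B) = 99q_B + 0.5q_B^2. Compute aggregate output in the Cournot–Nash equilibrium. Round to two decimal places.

112.36

Juno's profit: π_J = (455 - 1.5Q)q_J - (193q_J + (1/2)q_J²). Setting ∂π_J/∂q_J = 0: 262 - 4q_J - (3/2)(q_B) = 0.
Borealis's first-order condition: 356 - 4q_B - (3/2)(q_J) = 0.
So q_J = (262 - (3/2)q_B)/4 and q_B = (356 - (3/2)q_J)/4.
Solving the pair: q_J = 37.3818, q_B = 74.9818.
Total output Q = 37.3818 + 74.9818 = 1236/11.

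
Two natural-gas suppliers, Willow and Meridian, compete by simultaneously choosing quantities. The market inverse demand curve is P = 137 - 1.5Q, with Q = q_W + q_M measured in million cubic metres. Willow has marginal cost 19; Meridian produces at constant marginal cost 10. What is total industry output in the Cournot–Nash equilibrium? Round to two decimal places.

54.44

Willow's profit: π_W = (137 - 1.5Q)q_W - (19q_W). Setting ∂π_W/∂q_W = 0: 118 - 3q_W - (3/2)(q_M) = 0.
Meridian's profit: π_M = (137 - 1.5Q)q_M - (10q_M). Setting ∂π_M/∂q_M = 0: 127 - 3q_M - (3/2)(q_W) = 0.
Best responses: q_W = (118 - (3/2)q_M)/3, q_M = (127 - (3/2)q_W)/3.
Substituting one into the other gives q_W = 218/9 and q_M = 272/9.
Total output Q = 218/9 + 272/9 = 490/9.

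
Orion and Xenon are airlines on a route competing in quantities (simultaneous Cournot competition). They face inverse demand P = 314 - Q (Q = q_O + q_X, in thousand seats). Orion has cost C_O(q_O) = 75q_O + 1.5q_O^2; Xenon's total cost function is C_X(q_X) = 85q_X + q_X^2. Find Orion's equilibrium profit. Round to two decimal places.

3660.17

Orion's profit: π_O = (314 - Q)q_O - (75q_O + (3/2)q_O²). Setting ∂π_O/∂q_O = 0: 239 - 5q_O - (q_X) = 0.
Xenon's first-order condition: 229 - 4q_X - (q_O) = 0.
Best responses: q_O = (239 - q_X)/5, q_X = (229 - q_O)/4.
Substituting one into the other gives q_O = 727/19 and q_X = 906/19.
Price P = 314 - 1633/19 = 228.0526.
Orion's profit: 228.0526·(727/19) - 75·(727/19) - (3/2)(727/19)² = 3660.1731.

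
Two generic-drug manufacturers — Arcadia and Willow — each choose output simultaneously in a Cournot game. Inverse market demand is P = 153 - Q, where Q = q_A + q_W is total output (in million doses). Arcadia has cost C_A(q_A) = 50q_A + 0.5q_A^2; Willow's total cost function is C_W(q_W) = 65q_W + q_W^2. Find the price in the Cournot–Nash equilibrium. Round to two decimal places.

Arcadia's profit: π_A = (153 - Q)q_A - (50q_A + (1/2)q_A²). Setting ∂π_A/∂q_A = 0: 103 - 3q_A - (q_W) = 0.
Willow's profit: π_W = (153 - Q)q_W - (65q_W + q_W²). Setting ∂π_W/∂q_W = 0: 88 - 4q_W - (q_A) = 0.
Best responses: q_A = (103 - q_W)/3, q_W = (88 - q_A)/4.
Substituting one into the other gives q_A = 324/11 and q_W = 161/11.
Total output Q = 485/11, so price P = 153 - 485/11 = 1198/11.

108.91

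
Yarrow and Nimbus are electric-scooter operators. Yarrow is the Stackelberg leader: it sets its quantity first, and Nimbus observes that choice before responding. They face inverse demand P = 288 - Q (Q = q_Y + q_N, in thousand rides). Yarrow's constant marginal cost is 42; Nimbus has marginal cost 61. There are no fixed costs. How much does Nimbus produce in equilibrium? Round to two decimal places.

47.25

The follower Nimbus best-responds to any q_Y: π_N = (288 - Q)q_N - 61q_N.
Setting the follower's marginal profit to zero, 227 - q_Y - 2q_N = 0, i.e. q_N = (227 - q_Y)/2.
Yarrow substitutes q_N(q_Y) into its own profit: π_Y = q_Y(288 - q_Y - (227 - q_Y)/2) - 42q_Y = (349/2 - (1/2)q_Y)q_Y - 42q_Y.
Maximising: ∂π_Y/∂q_Y = 265/2 - q_Y = 0, giving q_Y = 265/2.
Then q_N = (227 - 265/2)/2 = 189/4.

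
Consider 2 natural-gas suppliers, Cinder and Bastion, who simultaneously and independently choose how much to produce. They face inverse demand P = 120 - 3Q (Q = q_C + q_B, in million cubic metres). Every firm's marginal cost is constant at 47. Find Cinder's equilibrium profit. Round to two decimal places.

Each firm earns π_i = (120 - 3Q)q_i - 47q_i.
First-order condition (treating rivals' output as given): 73 - 6q_i - 3q_j = 0.
With identical firms every q_j equals q_i, so q_j = q_i and 73 = 9q_i, giving q_i = 73/9.
Price P = 120 - 3·(146/9) = 214/3.
Cinder's profit: (214/3 - 47)·(73/9) = 197.3704.

197.37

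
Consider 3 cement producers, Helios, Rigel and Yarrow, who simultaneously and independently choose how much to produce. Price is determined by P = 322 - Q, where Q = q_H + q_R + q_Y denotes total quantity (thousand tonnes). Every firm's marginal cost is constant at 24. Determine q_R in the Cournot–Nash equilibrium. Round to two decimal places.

A representative firm's profit is π_i = q_i(322 - Q) - 24q_i.
First-order condition (treating rivals' output as given): 298 - 2q_i - Σ_{j≠i} q_j = 0.
By symmetry each firm produces the same amount; substituting Σ_{j≠i} q_j = 2q_i yields q_i = 298/4 = 149/2.

74.50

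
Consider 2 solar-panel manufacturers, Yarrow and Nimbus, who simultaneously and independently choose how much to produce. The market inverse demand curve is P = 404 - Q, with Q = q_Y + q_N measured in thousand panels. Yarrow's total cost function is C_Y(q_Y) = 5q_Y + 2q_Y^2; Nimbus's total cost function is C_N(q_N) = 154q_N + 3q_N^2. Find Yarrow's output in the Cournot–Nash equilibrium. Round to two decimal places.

62.60

Yarrow's profit: π_Y = (404 - Q)q_Y - (5q_Y + 2q_Y²). Setting ∂π_Y/∂q_Y = 0: 399 - 6q_Y - (q_N) = 0.
Nimbus's profit: π_N = (404 - Q)q_N - (154q_N + 3q_N²). Setting ∂π_N/∂q_N = 0: 250 - 8q_N - (q_Y) = 0.
Best responses: q_Y = (399 - q_N)/6, q_N = (250 - q_Y)/8.
Solving the pair: q_Y = 62.5957, q_N = 1101/47.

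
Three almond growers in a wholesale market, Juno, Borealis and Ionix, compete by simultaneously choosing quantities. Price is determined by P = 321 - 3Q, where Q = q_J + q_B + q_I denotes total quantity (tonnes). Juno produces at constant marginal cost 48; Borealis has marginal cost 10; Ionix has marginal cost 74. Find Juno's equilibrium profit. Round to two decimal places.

1419.19

Juno's profit: π_J = (321 - 3Q)q_J - (48q_J). Setting ∂π_J/∂q_J = 0: 273 - 6q_J - 3(q_B + q_I) = 0.
Borealis's first-order condition: 311 - 6q_B - 3(q_J + q_I) = 0.
Ionix's profit: π_I = (321 - 3Q)q_I - (74q_I). Setting ∂π_I/∂q_I = 0: 247 - 6q_I - 3(q_J + q_B) = 0.
Adding the 3 first-order conditions: 831 − 12Q = 0, so Q = 277/4.
Back-substituting: q_J = (273 − 831/4)/3 = 87/4, q_B = (311 − 831/4)/3 = 413/12, q_I = (247 − 831/4)/3 = 157/12.
Price P = 321 - 3·(277/4) = 453/4.
Juno's profit: (453/4 - 48)·(87/4) = 1419.1875.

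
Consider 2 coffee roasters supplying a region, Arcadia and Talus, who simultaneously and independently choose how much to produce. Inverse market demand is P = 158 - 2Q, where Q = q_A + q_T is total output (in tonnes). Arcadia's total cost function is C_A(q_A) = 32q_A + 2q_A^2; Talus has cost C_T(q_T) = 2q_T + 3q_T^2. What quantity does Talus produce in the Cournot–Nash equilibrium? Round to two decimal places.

13.11

Arcadia's profit: π_A = (158 - 2Q)q_A - (32q_A + 2q_A²). Setting ∂π_A/∂q_A = 0: 126 - 8q_A - 2(q_T) = 0.
Talus's profit: π_T = (158 - 2Q)q_T - (2q_T + 3q_T²). Setting ∂π_T/∂q_T = 0: 156 - 10q_T - 2(q_A) = 0.
Rearranging gives the reaction functions q_A = (126 - 2q_T)/8 and q_T = (156 - 2q_A)/10.
Solving the pair: q_A = 237/19, q_T = 249/19.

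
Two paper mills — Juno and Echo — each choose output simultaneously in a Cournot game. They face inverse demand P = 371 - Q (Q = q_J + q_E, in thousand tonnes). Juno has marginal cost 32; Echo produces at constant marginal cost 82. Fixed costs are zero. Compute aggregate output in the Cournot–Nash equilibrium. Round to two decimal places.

209.33

Juno's profit: π_J = (371 - Q)q_J - (32q_J). Setting ∂π_J/∂q_J = 0: 339 - 2q_J - (q_E) = 0.
Echo's first-order condition: 289 - 2q_E - (q_J) = 0.
Best responses: q_J = (339 - q_E)/2, q_E = (289 - q_J)/2.
Solving the pair: q_J = 389/3, q_E = 239/3.
Total output Q = 389/3 + 239/3 = 628/3.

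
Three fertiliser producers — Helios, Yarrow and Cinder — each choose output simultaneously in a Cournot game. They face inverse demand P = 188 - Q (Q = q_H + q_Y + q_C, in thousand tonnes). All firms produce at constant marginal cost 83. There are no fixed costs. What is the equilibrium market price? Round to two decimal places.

Each firm earns π_i = (188 - Q)q_i - 83q_i.
Setting ∂π_i/∂q_i = 0 with rivals' quantities fixed: 105 - 2q_i - Σ_{j≠i} q_j = 0.
By symmetry each firm produces the same amount; substituting Σ_{j≠i} q_j = 2q_i yields q_i = 105/4.
Total output Q = 315/4, so price P = 188 - 315/4 = 437/4.

109.25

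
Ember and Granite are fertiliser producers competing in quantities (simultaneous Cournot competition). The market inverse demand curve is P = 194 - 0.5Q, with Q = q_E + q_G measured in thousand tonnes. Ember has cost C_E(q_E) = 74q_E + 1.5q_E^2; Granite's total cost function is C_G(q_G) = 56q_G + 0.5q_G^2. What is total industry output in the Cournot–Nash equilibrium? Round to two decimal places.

Ember's profit: π_E = (194 - 0.5Q)q_E - (74q_E + (3/2)q_E²). Setting ∂π_E/∂q_E = 0: 120 - 4q_E - (1/2)(q_G) = 0.
Granite's profit: π_G = (194 - 0.5Q)q_G - (56q_G + (1/2)q_G²). Setting ∂π_G/∂q_G = 0: 138 - 2q_G - (1/2)(q_E) = 0.
Rearranging gives the reaction functions q_E = (120 - (1/2)q_G)/4 and q_G = (138 - (1/2)q_E)/2.
Substituting one into the other gives q_E = 684/31 and q_G = 1968/31.
Total output Q = 684/31 + 1968/31 = 85.5484.

85.55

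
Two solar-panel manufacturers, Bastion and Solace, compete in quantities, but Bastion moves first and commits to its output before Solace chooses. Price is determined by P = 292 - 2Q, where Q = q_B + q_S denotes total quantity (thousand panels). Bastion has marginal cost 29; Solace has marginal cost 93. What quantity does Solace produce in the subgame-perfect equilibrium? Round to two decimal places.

8.88

The follower Solace best-responds to any q_B: π_S = (292 - 2Q)q_S - 93q_S.
Follower FOC: 199 - 2q_B - 4q_S = 0, so q_S(q_B) = (199 - 2q_B)/4.
Bastion substitutes q_S(q_B) into its own profit: π_B = q_B(292 - 2q_B - (199 - 2q_B)/2) - 29q_B = (385/2 - q_B)q_B - 29q_B.
Maximising: ∂π_B/∂q_B = 327/2 - 2q_B = 0, giving q_B = 327/4.
Then q_S = (199 - 2·(327/4))/4 = 71/8.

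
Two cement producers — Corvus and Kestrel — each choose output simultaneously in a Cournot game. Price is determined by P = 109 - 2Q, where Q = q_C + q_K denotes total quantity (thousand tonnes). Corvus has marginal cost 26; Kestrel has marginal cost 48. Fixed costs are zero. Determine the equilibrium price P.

61

Corvus's profit: π_C = (109 - 2Q)q_C - (26q_C). Setting ∂π_C/∂q_C = 0: 83 - 4q_C - 2(q_K) = 0.
Kestrel's profit: π_K = (109 - 2Q)q_K - (48q_K). Setting ∂π_K/∂q_K = 0: 61 - 4q_K - 2(q_C) = 0.
Rearranging gives the reaction functions q_C = (83 - 2q_K)/4 and q_K = (61 - 2q_C)/4.
Substituting one into the other gives q_C = 35/2 and q_K = 13/2.
Total output Q = 24, so price P = 109 - 2·24 = 61.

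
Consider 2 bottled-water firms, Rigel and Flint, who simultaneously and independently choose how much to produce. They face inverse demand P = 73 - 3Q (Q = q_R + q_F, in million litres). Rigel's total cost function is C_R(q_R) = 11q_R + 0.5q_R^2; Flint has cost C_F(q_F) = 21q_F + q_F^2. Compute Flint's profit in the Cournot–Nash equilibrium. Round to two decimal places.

57.37

Rigel's profit: π_R = (73 - 3Q)q_R - (11q_R + (1/2)q_R²). Setting ∂π_R/∂q_R = 0: 62 - 7q_R - 3(q_F) = 0.
Flint's first-order condition: 52 - 8q_F - 3(q_R) = 0.
Rearranging gives the reaction functions q_R = (62 - 3q_F)/7 and q_F = (52 - 3q_R)/8.
Substituting one into the other gives q_R = 340/47 and q_F = 178/47.
Price P = 73 - 3·(518/47) = 1877/47.
Flint's profit: (1877/47)·(178/47) - 21·(178/47) - (178/47)² = 57.3726.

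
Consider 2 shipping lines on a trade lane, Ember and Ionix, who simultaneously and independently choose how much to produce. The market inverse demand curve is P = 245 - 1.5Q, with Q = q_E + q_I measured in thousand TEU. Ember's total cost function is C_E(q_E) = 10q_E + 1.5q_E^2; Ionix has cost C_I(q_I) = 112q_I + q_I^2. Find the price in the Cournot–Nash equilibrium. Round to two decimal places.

168.19

Ember's profit: π_E = (245 - 1.5Q)q_E - (10q_E + (3/2)q_E²). Setting ∂π_E/∂q_E = 0: 235 - 6q_E - (3/2)(q_I) = 0.
Ionix's profit: π_I = (245 - 1.5Q)q_I - (112q_I + q_I²). Setting ∂π_I/∂q_I = 0: 133 - 5q_I - (3/2)(q_E) = 0.
Best responses: q_E = (235 - (3/2)q_I)/6, q_I = (133 - (3/2)q_E)/5.
Solving the pair: q_E = 35.1532, q_I = 594/37.
Total output Q = 51.2072, so price P = 245 - (3/2)·51.2072 = 168.1892.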